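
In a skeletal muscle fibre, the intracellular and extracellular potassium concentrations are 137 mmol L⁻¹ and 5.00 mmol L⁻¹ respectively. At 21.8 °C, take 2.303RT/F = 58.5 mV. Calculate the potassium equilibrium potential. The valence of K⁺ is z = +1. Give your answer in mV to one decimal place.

-84.1 mV

E = (58.5/z) · log₁₀([K⁺]_out/[K⁺]_in) with z = +1.
= (58.5/1) · log₁₀(5.00/137) = 58.50 · log₁₀(0.0365)
= 58.50 · (-1.4378) = -84.11 mV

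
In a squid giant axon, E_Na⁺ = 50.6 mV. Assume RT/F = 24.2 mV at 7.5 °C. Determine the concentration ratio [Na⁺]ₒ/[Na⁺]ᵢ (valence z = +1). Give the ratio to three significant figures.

8.09

ln([out]/[in]) = E·z/(24.2) = 50.6 × 1 / 24.2 = 2.0909
[out]/[in] = e^(2.0909) = 8.092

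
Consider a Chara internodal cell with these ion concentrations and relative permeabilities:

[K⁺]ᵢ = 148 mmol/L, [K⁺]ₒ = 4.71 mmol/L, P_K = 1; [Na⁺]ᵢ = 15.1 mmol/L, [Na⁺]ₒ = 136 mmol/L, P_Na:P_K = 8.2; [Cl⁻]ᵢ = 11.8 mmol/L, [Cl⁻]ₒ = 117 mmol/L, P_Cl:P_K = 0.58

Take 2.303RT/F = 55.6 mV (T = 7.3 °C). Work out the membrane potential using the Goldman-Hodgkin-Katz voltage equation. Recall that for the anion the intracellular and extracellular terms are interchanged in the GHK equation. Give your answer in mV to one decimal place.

29.0 mV

Vm = 55.6 · log₁₀[(Σ P·[cation]ₒ + Σ P·[anion]ᵢ) / (Σ P·[cation]ᵢ + Σ P·[anion]ₒ)]
Numerator = 1×4.71 + 8.2×136 + 0.58×11.8 = 1127
Denominator = 1×148 + 8.2×15.1 + 0.58×117 = 339.7
Vm = 55.6 · log₁₀(3.3171) = 55.6 × (0.5208) = 28.95 mV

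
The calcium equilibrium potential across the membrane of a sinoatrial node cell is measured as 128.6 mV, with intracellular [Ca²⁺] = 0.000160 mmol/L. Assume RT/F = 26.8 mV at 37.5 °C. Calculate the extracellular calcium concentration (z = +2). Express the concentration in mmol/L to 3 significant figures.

2.36 mmol/L

Nernst: E = (26.8/2) · ln([out]/[in]), so ln([out]/[in]) = 128.6 × 2 / 26.8 = 9.5970.
[out]/[in] = e^(9.5970) = 1.472e+04.
[out] = 1.472e+04 × 0.000160 = 2.355 mmol/L.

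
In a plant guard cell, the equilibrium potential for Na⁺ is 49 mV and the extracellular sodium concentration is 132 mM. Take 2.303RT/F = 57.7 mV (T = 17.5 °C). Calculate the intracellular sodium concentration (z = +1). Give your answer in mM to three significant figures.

Nernst: E = (57.7/1) · log₁₀([out]/[in]), so log₁₀([out]/[in]) = 49.0 × 1 / 57.7 = 0.8492.
[out]/[in] = 10^(0.8492) = 7.067.
[in] = 132 / 7.067 = 18.68 mM.

18.7 mM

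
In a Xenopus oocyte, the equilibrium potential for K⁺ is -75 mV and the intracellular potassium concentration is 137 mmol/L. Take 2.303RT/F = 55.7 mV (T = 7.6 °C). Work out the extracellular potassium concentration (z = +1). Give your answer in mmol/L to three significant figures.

6.17 mmol/L

Nernst: E = (55.7/1) · log₁₀([out]/[in]), so log₁₀([out]/[in]) = -75.0 × 1 / 55.7 = -1.3465.
[out]/[in] = 10^(-1.3465) = 0.04503.
[out] = 0.04503 × 137 = 6.169 mmol/L.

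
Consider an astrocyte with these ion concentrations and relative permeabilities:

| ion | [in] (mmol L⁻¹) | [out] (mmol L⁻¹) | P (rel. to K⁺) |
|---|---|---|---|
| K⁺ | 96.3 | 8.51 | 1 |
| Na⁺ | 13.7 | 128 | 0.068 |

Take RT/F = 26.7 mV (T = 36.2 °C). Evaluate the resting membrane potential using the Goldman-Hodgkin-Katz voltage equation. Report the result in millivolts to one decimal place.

-46.2 mV

Vm = 26.7 · ln[(Σ P·[cation]ₒ + Σ P·[anion]ᵢ) / (Σ P·[cation]ᵢ + Σ P·[anion]ₒ)]
Numerator = 1×8.51 + 0.068×128 = 17.21
Denominator = 1×96.3 + 0.068×13.7 = 97.23
Vm = 26.7 · ln(0.17704) = 26.7 × (-1.7314) = -46.23 mV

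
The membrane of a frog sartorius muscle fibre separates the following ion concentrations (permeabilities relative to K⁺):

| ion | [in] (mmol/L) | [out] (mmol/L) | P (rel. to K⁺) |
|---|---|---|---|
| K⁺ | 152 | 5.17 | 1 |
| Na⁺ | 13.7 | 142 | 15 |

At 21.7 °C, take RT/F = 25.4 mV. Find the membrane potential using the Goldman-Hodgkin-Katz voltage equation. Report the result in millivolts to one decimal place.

Vm = 25.4 · ln[(Σ P·[cation]ₒ + Σ P·[anion]ᵢ) / (Σ P·[cation]ᵢ + Σ P·[anion]ₒ)]
Numerator = 1×5.17 + 15×142 = 2135
Denominator = 1×152 + 15×13.7 = 357.5
Vm = 25.4 · ln(5.9725) = 25.4 × (1.7872) = 45.39 mV

45.4 mV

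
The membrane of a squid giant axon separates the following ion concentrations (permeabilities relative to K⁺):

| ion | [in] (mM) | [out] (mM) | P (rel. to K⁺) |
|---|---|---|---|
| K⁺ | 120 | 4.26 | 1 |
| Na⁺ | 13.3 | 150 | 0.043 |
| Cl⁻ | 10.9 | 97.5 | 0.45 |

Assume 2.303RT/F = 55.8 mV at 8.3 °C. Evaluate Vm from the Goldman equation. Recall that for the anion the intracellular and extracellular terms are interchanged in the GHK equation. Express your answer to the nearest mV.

-57 mV

Vm = 55.8 · log₁₀[(Σ P·[cation]ₒ + Σ P·[anion]ᵢ) / (Σ P·[cation]ᵢ + Σ P·[anion]ₒ)]
Numerator = 1×4.26 + 0.043×150 + 0.45×10.9 = 15.61
Denominator = 1×120 + 0.043×13.3 + 0.45×97.5 = 164.4
Vm = 55.8 · log₁₀(0.094955) = 55.8 × (-1.0225) = -57.05 mV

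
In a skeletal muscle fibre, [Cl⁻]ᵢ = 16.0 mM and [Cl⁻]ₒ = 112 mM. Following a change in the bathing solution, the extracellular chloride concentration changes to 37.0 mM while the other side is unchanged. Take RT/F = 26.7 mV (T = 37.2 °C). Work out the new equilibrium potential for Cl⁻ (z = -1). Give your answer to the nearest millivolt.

-22 mV

After the shift: [Cl⁻]_out = 37.0, [Cl⁻]_in = 16.0 mM.
E_new = (26.7/-1)·ln(37.0/16.0) = -26.70 · (0.8383) = -22.38 mV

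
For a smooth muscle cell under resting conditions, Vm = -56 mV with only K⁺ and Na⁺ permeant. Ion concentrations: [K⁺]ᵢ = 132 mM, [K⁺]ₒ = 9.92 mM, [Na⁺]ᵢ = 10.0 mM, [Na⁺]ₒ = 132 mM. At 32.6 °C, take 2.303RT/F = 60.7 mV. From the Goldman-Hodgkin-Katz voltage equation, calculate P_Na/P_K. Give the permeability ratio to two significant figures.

0.045

Let α = P_Na/P_K. GHK: Vm = 60.7·log₁₀[(Kₒ + α·Naₒ)/(Kᵢ + α·Naᵢ)].
10^(Vm/60.7) = 10^(-56.0/60.7) = 0.11952
So 0.11952·(Kᵢ + α·Naᵢ) = Kₒ + α·Naₒ → α = (0.11952·132.0 − 9.92) / (132.0 − 0.11952·10.0)
α = (15.78 − 9.92) / (132.0 − 1.195) = 5.856/130.8 = 0.04477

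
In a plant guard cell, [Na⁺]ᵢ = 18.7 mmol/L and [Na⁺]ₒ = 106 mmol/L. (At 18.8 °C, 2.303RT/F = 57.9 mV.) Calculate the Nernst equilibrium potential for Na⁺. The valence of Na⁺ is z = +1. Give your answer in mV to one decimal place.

43.6 mV

E = (57.9/z) · log₁₀([Na⁺]_out/[Na⁺]_in) with z = +1.
= (57.9/1) · log₁₀(106/18.7) = 57.90 · log₁₀(5.668)
= 57.90 · (0.7535) = 43.63 mV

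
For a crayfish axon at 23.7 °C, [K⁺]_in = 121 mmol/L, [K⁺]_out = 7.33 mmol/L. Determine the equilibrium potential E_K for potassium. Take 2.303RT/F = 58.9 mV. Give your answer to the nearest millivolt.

-72 mV

E = (58.9/z) · log₁₀([K⁺]_out/[K⁺]_in) with z = +1.
= (58.9/1) · log₁₀(7.33/121) = 58.90 · log₁₀(0.06058)
= 58.90 · (-1.2177) = -71.72 mV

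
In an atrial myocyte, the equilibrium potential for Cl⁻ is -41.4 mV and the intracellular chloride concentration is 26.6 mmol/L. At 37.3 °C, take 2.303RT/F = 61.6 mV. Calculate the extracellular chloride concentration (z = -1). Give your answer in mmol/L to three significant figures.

125 mmol/L

Nernst: E = (61.6/-1) · log₁₀([out]/[in]), so log₁₀([out]/[in]) = -41.4 × -1 / 61.6 = 0.6721.
[out]/[in] = 10^(0.6721) = 4.7.
[out] = 4.7 × 26.6 = 125 mmol/L.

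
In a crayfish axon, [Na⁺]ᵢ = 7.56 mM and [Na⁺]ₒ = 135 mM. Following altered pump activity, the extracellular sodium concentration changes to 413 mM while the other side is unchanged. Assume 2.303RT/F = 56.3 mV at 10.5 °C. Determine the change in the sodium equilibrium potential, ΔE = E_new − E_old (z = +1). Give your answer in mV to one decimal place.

27.3 mV

E_old = (56.3/1)·log₁₀(135/7.56) = 70.48 mV
E_new = (56.3/1)·log₁₀(413/7.56) = 97.82 mV
ΔE = 97.82 − (70.48) = 27.34 mV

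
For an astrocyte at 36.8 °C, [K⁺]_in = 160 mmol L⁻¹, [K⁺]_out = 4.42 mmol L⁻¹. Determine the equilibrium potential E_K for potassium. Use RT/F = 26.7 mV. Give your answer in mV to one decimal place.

E = (26.7/z) · ln([K⁺]_out/[K⁺]_in) with z = +1.
= (26.7/1) · ln(4.42/160) = 26.70 · ln(0.02763)
= 26.70 · (-3.5890) = -95.83 mV

-95.8 mV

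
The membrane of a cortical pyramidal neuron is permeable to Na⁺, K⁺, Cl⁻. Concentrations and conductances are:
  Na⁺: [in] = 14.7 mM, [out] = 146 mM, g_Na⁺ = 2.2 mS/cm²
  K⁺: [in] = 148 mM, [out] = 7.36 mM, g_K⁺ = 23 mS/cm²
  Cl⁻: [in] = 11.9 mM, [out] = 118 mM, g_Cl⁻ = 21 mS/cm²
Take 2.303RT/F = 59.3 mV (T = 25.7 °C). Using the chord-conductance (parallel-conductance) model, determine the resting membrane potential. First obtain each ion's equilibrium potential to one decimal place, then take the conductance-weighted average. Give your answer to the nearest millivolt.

-63 mV

E_Na⁺ = (59.3/1)·log₁₀(146/14.7) = 59.1 mV
E_K⁺ = (59.3/1)·log₁₀(7.36/148) = -77.3 mV
E_Cl⁻ = (59.3/-1)·log₁₀(118/11.9) = -59.1 mV
Vm = (Σ gᵢEᵢ)/(Σ gᵢ) = (2.2·59.1 + 23·-77.3 + 21·-59.1) / (2.2 + 23 + 21)
= -2888.98 / 46.2 = -62.53 mV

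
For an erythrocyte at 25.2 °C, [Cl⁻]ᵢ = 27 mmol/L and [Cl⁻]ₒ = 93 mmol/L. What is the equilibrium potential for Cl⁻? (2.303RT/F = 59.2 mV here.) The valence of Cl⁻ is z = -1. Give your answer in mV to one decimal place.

E = (59.2/z) · log₁₀([Cl⁻]_out/[Cl⁻]_in) with z = -1.
For an anion, dividing by z = -1 reverses the sign.
= (59.2/-1) · log₁₀(93/27) = -59.20 · log₁₀(3.444)
= -59.20 · (0.5371) = -31.80 mV

-31.8 mV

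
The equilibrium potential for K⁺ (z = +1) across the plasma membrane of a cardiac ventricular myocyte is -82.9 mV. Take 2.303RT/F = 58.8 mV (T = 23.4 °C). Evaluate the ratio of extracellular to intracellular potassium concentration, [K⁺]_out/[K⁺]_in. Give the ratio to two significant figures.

log₁₀([out]/[in]) = E·z/(58.8) = -82.9 × 1 / 58.8 = -1.4099
[out]/[in] = 10^(-1.4099) = 0.03892

0.039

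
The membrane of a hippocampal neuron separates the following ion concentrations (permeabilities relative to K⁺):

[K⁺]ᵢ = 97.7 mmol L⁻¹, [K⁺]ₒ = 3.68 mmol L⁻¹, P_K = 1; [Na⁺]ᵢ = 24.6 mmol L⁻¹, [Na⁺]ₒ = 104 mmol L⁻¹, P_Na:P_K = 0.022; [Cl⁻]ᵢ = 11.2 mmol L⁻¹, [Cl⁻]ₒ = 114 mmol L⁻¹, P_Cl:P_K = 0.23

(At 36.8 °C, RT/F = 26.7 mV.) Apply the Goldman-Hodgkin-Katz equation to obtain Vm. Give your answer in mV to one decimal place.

Vm = 26.7 · ln[(Σ P·[cation]ₒ + Σ P·[anion]ᵢ) / (Σ P·[cation]ᵢ + Σ P·[anion]ₒ)]
Numerator = 1×3.68 + 0.022×104 + 0.23×11.2 = 8.544
Denominator = 1×97.7 + 0.022×24.6 + 0.23×114 = 124.5
Vm = 26.7 · ln(0.068648) = 26.7 × (-2.6788) = -71.52 mV

-71.5 mV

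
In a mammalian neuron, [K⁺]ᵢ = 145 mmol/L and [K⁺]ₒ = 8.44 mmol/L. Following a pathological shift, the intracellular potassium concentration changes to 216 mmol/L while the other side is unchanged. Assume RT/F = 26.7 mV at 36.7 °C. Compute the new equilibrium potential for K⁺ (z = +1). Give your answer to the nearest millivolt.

-87 mV

After the shift: [K⁺]_out = 8.44, [K⁺]_in = 216 mmol/L.
E_new = (26.7/1)·ln(8.44/216) = 26.70 · (-3.2423) = -86.57 mV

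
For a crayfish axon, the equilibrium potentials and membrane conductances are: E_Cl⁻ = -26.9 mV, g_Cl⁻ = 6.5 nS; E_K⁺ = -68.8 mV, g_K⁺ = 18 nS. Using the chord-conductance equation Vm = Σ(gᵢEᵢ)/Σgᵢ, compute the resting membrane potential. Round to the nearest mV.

-58 mV

Σ gᵢEᵢ = 6.5·(-26.9) + 18·(-68.8) = -1413.25
Σ gᵢ = 6.5 + 18 = 24.5
Vm = -1413.25 / 24.5 = -57.68 mV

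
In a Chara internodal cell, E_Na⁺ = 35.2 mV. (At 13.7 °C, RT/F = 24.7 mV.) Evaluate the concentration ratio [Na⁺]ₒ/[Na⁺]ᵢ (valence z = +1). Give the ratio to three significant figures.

ln([out]/[in]) = E·z/(24.7) = 35.2 × 1 / 24.7 = 1.4251
[out]/[in] = e^(1.4251) = 4.158

4.16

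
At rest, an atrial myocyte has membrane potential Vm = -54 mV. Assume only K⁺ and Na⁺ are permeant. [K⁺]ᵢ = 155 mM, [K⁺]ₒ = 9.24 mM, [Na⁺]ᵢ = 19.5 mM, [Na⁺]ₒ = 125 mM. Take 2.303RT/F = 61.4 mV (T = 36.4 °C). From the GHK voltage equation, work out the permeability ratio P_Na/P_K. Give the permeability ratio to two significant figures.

Let α = P_Na/P_K. GHK: Vm = 61.4·log₁₀[(Kₒ + α·Naₒ)/(Kᵢ + α·Naᵢ)].
10^(Vm/61.4) = 10^(-54.0/61.4) = 0.13198
So 0.13198·(Kᵢ + α·Naᵢ) = Kₒ + α·Naₒ → α = (0.13198·155.0 − 9.24) / (125.0 − 0.13198·19.5)
α = (20.46 − 9.24) / (125.0 − 2.574) = 11.22/122.4 = 0.09163

0.092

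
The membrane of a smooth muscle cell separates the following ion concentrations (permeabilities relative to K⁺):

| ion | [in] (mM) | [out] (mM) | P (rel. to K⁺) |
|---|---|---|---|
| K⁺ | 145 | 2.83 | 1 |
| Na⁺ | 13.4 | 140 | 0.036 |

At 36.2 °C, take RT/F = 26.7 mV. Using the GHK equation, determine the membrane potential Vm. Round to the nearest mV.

Vm = 26.7 · ln[(Σ P·[cation]ₒ + Σ P·[anion]ᵢ) / (Σ P·[cation]ᵢ + Σ P·[anion]ₒ)]
Numerator = 1×2.83 + 0.036×140 = 7.87
Denominator = 1×145 + 0.036×13.4 = 145.5
Vm = 26.7 · ln(0.054096) = 26.7 × (-2.9170) = -77.88 mV

-78 mV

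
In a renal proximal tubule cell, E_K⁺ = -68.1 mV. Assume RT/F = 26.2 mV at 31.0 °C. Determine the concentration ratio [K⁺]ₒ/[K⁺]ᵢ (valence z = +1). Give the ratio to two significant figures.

0.074

ln([out]/[in]) = E·z/(26.2) = -68.1 × 1 / 26.2 = -2.5992
[out]/[in] = e^(-2.5992) = 0.07433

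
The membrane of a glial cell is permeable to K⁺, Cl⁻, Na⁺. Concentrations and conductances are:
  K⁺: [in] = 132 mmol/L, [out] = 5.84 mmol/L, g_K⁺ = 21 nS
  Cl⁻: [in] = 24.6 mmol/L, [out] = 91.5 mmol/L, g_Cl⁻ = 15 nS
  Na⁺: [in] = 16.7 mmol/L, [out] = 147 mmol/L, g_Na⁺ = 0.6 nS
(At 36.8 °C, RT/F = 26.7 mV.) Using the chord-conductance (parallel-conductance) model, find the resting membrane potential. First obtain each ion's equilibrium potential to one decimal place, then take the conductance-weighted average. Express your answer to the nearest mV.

E_K⁺ = (26.7/1)·ln(5.84/132) = -83.3 mV
E_Cl⁻ = (26.7/-1)·ln(91.5/24.6) = -35.1 mV
E_Na⁺ = (26.7/1)·ln(147/16.7) = 58.1 mV
Vm = (Σ gᵢEᵢ)/(Σ gᵢ) = (21·-83.3 + 15·-35.1 + 0.6·58.1) / (21 + 15 + 0.6)
= -2240.94 / 36.6 = -61.23 mV

-61 mV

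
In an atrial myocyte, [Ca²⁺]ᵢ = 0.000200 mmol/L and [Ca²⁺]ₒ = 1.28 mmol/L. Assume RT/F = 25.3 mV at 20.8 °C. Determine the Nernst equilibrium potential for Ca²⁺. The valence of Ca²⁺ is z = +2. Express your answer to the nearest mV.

111 mV

E = (25.3/z) · ln([Ca²⁺]_out/[Ca²⁺]_in) with z = +2.
= (25.3/2) · ln(1.28/0.000200) = 12.65 · ln(6400)
= 12.65 · (8.7641) = 110.87 mV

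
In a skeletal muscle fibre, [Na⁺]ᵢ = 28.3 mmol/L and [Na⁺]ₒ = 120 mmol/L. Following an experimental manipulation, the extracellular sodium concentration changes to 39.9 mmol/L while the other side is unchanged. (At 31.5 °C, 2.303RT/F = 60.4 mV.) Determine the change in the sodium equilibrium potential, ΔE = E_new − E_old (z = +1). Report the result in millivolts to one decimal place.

E_old = (60.4/1)·log₁₀(120/28.3) = 37.89 mV
E_new = (60.4/1)·log₁₀(39.9/28.3) = 9.01 mV
ΔE = 9.01 − (37.89) = -28.88 mV

-28.9 mV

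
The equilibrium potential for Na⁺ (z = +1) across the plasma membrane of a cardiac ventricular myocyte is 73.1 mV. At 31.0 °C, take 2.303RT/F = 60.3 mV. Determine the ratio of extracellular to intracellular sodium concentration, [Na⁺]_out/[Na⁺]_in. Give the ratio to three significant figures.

16.3

log₁₀([out]/[in]) = E·z/(60.3) = 73.1 × 1 / 60.3 = 1.2123
[out]/[in] = 10^(1.2123) = 16.3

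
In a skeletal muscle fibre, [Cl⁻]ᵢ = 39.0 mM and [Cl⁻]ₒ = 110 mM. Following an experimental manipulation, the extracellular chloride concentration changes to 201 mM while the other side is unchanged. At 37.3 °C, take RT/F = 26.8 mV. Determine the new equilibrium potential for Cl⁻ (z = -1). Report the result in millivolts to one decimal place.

After the shift: [Cl⁻]_out = 201, [Cl⁻]_in = 39.0 mM.
E_new = (26.8/-1)·ln(201/39.0) = -26.80 · (1.6397) = -43.95 mV

-43.9 mV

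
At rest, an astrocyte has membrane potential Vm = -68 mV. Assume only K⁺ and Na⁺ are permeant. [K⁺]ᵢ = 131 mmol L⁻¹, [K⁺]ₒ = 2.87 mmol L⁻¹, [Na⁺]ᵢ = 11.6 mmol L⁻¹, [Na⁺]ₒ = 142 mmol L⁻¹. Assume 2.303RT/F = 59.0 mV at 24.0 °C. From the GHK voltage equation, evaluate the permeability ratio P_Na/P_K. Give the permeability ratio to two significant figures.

0.045

Let α = P_Na/P_K. GHK: Vm = 59.0·log₁₀[(Kₒ + α·Naₒ)/(Kᵢ + α·Naᵢ)].
10^(Vm/59.0) = 10^(-68.0/59.0) = 0.070381
So 0.070381·(Kᵢ + α·Naᵢ) = Kₒ + α·Naₒ → α = (0.070381·131.0 − 2.87) / (142.0 − 0.070381·11.6)
α = (9.22 − 2.87) / (142.0 − 0.8164) = 6.35/141.2 = 0.04498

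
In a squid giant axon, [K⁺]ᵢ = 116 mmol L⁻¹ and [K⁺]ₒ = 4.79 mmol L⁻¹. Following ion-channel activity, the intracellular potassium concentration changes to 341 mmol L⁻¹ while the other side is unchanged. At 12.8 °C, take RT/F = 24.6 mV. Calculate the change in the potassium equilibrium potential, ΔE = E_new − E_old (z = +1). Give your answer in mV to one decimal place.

-26.5 mV

E_old = (24.6/1)·ln(4.79/116) = -78.40 mV
E_new = (24.6/1)·ln(4.79/341) = -104.93 mV
ΔE = -104.93 − (-78.40) = -26.53 mV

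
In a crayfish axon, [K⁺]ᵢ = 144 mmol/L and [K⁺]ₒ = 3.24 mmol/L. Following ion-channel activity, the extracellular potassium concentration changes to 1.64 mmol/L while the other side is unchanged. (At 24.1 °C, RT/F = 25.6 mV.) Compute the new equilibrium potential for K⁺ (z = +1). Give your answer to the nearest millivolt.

After the shift: [K⁺]_out = 1.64, [K⁺]_in = 144 mmol/L.
E_new = (25.6/1)·ln(1.64/144) = 25.60 · (-4.4751) = -114.56 mV

-115 mV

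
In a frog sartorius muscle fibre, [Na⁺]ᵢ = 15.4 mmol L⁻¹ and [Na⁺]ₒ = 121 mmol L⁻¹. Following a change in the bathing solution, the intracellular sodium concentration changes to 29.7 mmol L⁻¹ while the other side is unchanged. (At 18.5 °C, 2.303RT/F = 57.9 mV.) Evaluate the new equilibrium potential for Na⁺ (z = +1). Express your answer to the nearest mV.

35 mV

After the shift: [Na⁺]_out = 121, [Na⁺]_in = 29.7 mmol L⁻¹.
E_new = (57.9/1)·log₁₀(121/29.7) = 57.90 · (0.6100) = 35.32 mV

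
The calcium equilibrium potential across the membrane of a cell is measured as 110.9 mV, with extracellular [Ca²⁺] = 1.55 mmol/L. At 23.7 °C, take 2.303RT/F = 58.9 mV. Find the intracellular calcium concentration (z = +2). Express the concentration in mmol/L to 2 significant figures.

Nernst: E = (58.9/2) · log₁₀([out]/[in]), so log₁₀([out]/[in]) = 110.9 × 2 / 58.9 = 3.7657.
[out]/[in] = 10^(3.7657) = 5830.
[in] = 1.55 / 5830 = 0.0002658 mmol/L.

0.00027 mmol/L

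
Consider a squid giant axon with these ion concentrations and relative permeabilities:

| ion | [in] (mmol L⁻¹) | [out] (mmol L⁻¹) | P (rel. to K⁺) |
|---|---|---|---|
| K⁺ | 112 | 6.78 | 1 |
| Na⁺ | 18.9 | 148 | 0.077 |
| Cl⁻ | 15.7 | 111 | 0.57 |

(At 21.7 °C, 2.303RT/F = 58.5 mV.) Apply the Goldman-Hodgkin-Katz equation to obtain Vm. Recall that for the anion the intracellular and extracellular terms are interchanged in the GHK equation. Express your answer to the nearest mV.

-48 mV

Vm = 58.5 · log₁₀[(Σ P·[cation]ₒ + Σ P·[anion]ᵢ) / (Σ P·[cation]ᵢ + Σ P·[anion]ₒ)]
Numerator = 1×6.78 + 0.077×148 + 0.57×15.7 = 27.12
Denominator = 1×112 + 0.077×18.9 + 0.57×111 = 176.7
Vm = 58.5 · log₁₀(0.15349) = 58.5 × (-0.8139) = -47.61 mV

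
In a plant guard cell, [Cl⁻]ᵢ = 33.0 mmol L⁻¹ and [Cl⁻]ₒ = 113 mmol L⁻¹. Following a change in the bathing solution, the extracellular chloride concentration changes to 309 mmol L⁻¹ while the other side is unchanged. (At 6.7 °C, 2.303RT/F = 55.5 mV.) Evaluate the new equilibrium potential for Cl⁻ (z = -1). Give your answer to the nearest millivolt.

-54 mV

After the shift: [Cl⁻]_out = 309, [Cl⁻]_in = 33.0 mmol L⁻¹.
E_new = (55.5/-1)·log₁₀(309/33.0) = -55.50 · (0.9714) = -53.92 mV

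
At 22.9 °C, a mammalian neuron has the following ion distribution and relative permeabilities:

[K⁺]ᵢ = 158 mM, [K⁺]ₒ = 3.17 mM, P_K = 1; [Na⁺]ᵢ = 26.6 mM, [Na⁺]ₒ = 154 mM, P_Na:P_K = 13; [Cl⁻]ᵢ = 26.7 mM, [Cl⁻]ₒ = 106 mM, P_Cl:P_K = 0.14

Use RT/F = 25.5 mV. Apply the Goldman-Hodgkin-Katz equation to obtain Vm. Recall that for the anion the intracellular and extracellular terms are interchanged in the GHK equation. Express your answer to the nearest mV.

35 mV

Vm = 25.5 · ln[(Σ P·[cation]ₒ + Σ P·[anion]ᵢ) / (Σ P·[cation]ᵢ + Σ P·[anion]ₒ)]
Numerator = 1×3.17 + 13×154 + 0.14×26.7 = 2009
Denominator = 1×158 + 13×26.6 + 0.14×106 = 518.6
Vm = 25.5 · ln(3.8734) = 25.5 × (1.3541) = 34.53 mV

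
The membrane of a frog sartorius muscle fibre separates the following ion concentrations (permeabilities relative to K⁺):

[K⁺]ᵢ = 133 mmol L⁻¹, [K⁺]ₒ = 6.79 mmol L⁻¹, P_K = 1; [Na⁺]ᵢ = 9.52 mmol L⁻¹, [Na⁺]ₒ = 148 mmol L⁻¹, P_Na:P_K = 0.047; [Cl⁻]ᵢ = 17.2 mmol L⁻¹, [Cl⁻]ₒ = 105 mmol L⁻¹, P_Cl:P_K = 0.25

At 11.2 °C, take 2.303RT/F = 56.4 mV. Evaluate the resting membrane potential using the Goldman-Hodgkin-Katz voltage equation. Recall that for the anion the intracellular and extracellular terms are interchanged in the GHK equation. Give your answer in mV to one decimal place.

-53.4 mV

Vm = 56.4 · log₁₀[(Σ P·[cation]ₒ + Σ P·[anion]ᵢ) / (Σ P·[cation]ᵢ + Σ P·[anion]ₒ)]
Numerator = 1×6.79 + 0.047×148 + 0.25×17.2 = 18.05
Denominator = 1×133 + 0.047×9.52 + 0.25×105 = 159.7
Vm = 56.4 · log₁₀(0.113) = 56.4 × (-0.9469) = -53.41 mV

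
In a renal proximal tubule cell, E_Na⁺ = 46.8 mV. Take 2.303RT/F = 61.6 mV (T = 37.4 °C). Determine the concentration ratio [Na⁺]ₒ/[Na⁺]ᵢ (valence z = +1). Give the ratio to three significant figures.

log₁₀([out]/[in]) = E·z/(61.6) = 46.8 × 1 / 61.6 = 0.7597
[out]/[in] = 10^(0.7597) = 5.751

5.75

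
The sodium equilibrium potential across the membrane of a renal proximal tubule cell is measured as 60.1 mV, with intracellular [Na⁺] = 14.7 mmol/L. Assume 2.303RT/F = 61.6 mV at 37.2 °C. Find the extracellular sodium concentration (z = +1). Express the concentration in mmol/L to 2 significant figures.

140 mmol/L

Nernst: E = (61.6/1) · log₁₀([out]/[in]), so log₁₀([out]/[in]) = 60.1 × 1 / 61.6 = 0.9756.
[out]/[in] = 10^(0.9756) = 9.455.
[out] = 9.455 × 14.7 = 139 mmol/L.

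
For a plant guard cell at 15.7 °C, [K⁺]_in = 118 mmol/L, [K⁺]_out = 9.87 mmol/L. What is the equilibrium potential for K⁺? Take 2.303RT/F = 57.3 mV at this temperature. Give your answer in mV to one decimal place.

-61.7 mV

E = (57.3/z) · log₁₀([K⁺]_out/[K⁺]_in) with z = +1.
= (57.3/1) · log₁₀(9.87/118) = 57.30 · log₁₀(0.08364)
= 57.30 · (-1.0776) = -61.74 mV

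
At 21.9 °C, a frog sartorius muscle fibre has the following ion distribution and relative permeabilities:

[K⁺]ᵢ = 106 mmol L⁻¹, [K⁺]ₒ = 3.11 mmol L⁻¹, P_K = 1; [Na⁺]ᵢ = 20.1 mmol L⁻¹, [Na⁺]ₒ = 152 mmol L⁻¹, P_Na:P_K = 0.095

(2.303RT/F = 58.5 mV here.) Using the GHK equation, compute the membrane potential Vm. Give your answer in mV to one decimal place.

-46.1 mV

Vm = 58.5 · log₁₀[(Σ P·[cation]ₒ + Σ P·[anion]ᵢ) / (Σ P·[cation]ᵢ + Σ P·[anion]ₒ)]
Numerator = 1×3.11 + 0.095×152 = 17.55
Denominator = 1×106 + 0.095×20.1 = 107.9
Vm = 58.5 · log₁₀(0.16264) = 58.5 × (-0.7888) = -46.14 mV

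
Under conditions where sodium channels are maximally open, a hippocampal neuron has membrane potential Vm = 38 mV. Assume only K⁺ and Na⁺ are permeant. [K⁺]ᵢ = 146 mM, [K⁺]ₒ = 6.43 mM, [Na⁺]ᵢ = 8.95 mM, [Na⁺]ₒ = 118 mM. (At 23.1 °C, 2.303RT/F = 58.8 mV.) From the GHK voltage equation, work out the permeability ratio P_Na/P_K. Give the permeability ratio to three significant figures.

8.17

Let α = P_Na/P_K. GHK: Vm = 58.8·log₁₀[(Kₒ + α·Naₒ)/(Kᵢ + α·Naᵢ)].
10^(Vm/58.8) = 10^(38.0/58.8) = 4.4285
So 4.4285·(Kᵢ + α·Naᵢ) = Kₒ + α·Naₒ → α = (4.4285·146.0 − 6.43) / (118.0 − 4.4285·8.95)
α = (646.6 − 6.43) / (118.0 − 39.64) = 640.1/78.36 = 8.169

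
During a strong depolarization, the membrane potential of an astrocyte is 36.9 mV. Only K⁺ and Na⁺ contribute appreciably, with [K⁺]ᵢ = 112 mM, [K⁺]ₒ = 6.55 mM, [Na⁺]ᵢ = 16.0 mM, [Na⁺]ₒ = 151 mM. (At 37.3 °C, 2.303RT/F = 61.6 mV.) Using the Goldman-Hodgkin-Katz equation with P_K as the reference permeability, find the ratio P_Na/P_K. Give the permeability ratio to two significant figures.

5.0

Let α = P_Na/P_K. GHK: Vm = 61.6·log₁₀[(Kₒ + α·Naₒ)/(Kᵢ + α·Naᵢ)].
10^(Vm/61.6) = 10^(36.9/61.6) = 3.9722
So 3.9722·(Kᵢ + α·Naᵢ) = Kₒ + α·Naₒ → α = (3.9722·112.0 − 6.55) / (151.0 − 3.9722·16.0)
α = (444.9 − 6.55) / (151.0 − 63.55) = 438.3/87.45 = 5.013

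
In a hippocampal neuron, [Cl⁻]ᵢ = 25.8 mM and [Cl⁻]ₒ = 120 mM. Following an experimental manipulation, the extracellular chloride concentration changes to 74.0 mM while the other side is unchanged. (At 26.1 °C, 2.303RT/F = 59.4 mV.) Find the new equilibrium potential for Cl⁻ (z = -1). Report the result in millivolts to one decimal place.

-27.2 mV

After the shift: [Cl⁻]_out = 74.0, [Cl⁻]_in = 25.8 mM.
E_new = (59.4/-1)·log₁₀(74.0/25.8) = -59.40 · (0.4576) = -27.18 mV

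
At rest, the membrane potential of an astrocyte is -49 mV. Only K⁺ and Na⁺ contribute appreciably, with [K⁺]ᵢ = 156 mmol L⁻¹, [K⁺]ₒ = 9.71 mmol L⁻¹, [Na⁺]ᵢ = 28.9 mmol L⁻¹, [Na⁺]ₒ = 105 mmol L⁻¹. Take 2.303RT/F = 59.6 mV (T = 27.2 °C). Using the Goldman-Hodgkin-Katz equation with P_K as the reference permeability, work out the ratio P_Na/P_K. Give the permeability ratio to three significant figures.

Let α = P_Na/P_K. GHK: Vm = 59.6·log₁₀[(Kₒ + α·Naₒ)/(Kᵢ + α·Naᵢ)].
10^(Vm/59.6) = 10^(-49.0/59.6) = 0.15061
So 0.15061·(Kᵢ + α·Naᵢ) = Kₒ + α·Naₒ → α = (0.15061·156.0 − 9.71) / (105.0 − 0.15061·28.9)
α = (23.5 − 9.71) / (105.0 − 4.353) = 13.79/100.6 = 0.137

0.137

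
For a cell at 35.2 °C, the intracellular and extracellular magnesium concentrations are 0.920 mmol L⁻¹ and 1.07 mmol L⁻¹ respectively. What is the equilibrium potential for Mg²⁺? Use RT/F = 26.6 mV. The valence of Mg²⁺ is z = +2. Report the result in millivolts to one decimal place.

E = (26.6/z) · ln([Mg²⁺]_out/[Mg²⁺]_in) with z = +2.
= (26.6/2) · ln(1.07/0.920) = 13.30 · ln(1.163)
= 13.30 · (0.1510) = 2.01 mV

2.0 mV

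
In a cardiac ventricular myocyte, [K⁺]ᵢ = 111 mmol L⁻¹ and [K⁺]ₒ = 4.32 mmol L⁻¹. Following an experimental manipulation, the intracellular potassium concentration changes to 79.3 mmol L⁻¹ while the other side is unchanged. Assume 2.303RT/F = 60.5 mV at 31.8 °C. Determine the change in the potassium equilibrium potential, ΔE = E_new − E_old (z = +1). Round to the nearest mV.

E_old = (60.5/1)·log₁₀(4.32/111) = -85.30 mV
E_new = (60.5/1)·log₁₀(4.32/79.3) = -76.46 mV
ΔE = -76.46 − (-85.30) = 8.84 mV

9 mV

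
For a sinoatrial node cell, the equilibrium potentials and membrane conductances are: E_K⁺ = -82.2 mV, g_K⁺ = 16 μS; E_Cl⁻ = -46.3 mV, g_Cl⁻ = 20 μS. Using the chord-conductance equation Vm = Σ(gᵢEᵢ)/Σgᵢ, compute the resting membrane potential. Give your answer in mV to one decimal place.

-62.3 mV

Σ gᵢEᵢ = 16·(-82.2) + 20·(-46.3) = -2241.20
Σ gᵢ = 16 + 20 = 36
Vm = -2241.20 / 36 = -62.26 mV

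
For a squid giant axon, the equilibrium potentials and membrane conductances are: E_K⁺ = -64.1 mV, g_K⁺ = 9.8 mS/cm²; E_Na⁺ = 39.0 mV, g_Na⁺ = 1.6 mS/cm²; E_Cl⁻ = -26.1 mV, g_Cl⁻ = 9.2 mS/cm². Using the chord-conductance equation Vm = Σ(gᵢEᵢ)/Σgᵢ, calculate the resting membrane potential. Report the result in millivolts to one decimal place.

-39.1 mV

Σ gᵢEᵢ = 9.8·(-64.1) + 1.6·(39.0) + 9.2·(-26.1) = -805.90
Σ gᵢ = 9.8 + 1.6 + 9.2 = 20.6
Vm = -805.90 / 20.6 = -39.12 mV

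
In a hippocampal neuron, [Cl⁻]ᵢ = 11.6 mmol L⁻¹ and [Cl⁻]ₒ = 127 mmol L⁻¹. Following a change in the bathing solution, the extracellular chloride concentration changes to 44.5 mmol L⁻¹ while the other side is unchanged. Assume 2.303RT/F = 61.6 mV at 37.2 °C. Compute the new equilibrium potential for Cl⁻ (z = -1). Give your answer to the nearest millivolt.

After the shift: [Cl⁻]_out = 44.5, [Cl⁻]_in = 11.6 mmol L⁻¹.
E_new = (61.6/-1)·log₁₀(44.5/11.6) = -61.60 · (0.5839) = -35.97 mV

-36 mV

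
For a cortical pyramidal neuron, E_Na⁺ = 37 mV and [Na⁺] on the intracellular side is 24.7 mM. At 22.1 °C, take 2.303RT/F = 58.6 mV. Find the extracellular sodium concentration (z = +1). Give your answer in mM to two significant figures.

110 mM

Nernst: E = (58.6/1) · log₁₀([out]/[in]), so log₁₀([out]/[in]) = 37.0 × 1 / 58.6 = 0.6314.
[out]/[in] = 10^(0.6314) = 4.28.
[out] = 4.28 × 24.7 = 105.7 mM.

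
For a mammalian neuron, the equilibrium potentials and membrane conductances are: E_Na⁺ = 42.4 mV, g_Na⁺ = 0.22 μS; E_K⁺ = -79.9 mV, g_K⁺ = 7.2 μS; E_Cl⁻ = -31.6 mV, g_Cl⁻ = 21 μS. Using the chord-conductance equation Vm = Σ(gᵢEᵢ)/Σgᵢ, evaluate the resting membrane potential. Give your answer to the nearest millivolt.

Σ gᵢEᵢ = 0.22·(42.4) + 7.2·(-79.9) + 21·(-31.6) = -1229.55
Σ gᵢ = 0.22 + 7.2 + 21 = 28.42
Vm = -1229.55 / 28.42 = -43.26 mV

-43 mV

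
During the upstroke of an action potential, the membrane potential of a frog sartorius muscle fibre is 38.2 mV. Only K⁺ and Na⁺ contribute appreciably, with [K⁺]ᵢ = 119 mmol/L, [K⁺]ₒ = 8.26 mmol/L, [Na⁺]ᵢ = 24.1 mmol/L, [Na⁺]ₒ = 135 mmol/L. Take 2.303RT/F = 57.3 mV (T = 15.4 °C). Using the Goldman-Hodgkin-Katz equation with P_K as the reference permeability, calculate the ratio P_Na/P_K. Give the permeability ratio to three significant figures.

Let α = P_Na/P_K. GHK: Vm = 57.3·log₁₀[(Kₒ + α·Naₒ)/(Kᵢ + α·Naᵢ)].
10^(Vm/57.3) = 10^(38.2/57.3) = 4.6416
So 4.6416·(Kᵢ + α·Naᵢ) = Kₒ + α·Naₒ → α = (4.6416·119.0 − 8.26) / (135.0 − 4.6416·24.1)
α = (552.3 − 8.26) / (135.0 − 111.9) = 544.1/23.14 = 23.52

23.5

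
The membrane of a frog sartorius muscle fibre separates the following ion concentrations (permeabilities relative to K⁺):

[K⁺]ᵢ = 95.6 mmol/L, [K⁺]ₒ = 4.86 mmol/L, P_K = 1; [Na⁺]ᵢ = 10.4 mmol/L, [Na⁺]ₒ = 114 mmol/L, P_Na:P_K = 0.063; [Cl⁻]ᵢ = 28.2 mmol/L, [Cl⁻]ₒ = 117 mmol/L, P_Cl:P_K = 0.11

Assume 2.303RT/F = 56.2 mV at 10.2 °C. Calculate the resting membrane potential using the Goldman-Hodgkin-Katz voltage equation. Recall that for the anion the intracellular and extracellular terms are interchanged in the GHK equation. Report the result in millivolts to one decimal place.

-48.2 mV

Vm = 56.2 · log₁₀[(Σ P·[cation]ₒ + Σ P·[anion]ᵢ) / (Σ P·[cation]ᵢ + Σ P·[anion]ₒ)]
Numerator = 1×4.86 + 0.063×114 + 0.11×28.2 = 15.14
Denominator = 1×95.6 + 0.063×10.4 + 0.11×117 = 109.1
Vm = 56.2 · log₁₀(0.13878) = 56.2 × (-0.8577) = -48.20 mV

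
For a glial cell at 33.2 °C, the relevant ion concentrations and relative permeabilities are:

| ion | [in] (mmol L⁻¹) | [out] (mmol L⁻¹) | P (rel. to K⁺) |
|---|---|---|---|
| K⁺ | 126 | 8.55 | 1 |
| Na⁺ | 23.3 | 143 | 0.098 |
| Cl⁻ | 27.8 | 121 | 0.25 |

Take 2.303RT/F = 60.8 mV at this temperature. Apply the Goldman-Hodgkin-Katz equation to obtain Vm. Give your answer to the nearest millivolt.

Vm = 60.8 · log₁₀[(Σ P·[cation]ₒ + Σ P·[anion]ᵢ) / (Σ P·[cation]ᵢ + Σ P·[anion]ₒ)]
Numerator = 1×8.55 + 0.098×143 + 0.25×27.8 = 29.51
Denominator = 1×126 + 0.098×23.3 + 0.25×121 = 158.5
Vm = 60.8 · log₁₀(0.18617) = 60.8 × (-0.7301) = -44.39 mV

-44 mV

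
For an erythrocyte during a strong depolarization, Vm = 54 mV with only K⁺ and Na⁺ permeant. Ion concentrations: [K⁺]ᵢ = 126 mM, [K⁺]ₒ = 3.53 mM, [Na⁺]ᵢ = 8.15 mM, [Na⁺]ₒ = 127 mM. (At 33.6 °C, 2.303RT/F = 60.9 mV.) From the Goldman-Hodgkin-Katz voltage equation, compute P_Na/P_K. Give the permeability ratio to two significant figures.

Let α = P_Na/P_K. GHK: Vm = 60.9·log₁₀[(Kₒ + α·Naₒ)/(Kᵢ + α·Naᵢ)].
10^(Vm/60.9) = 10^(54.0/60.9) = 7.7037
So 7.7037·(Kᵢ + α·Naᵢ) = Kₒ + α·Naₒ → α = (7.7037·126.0 − 3.53) / (127.0 − 7.7037·8.15)
α = (970.7 − 3.53) / (127.0 − 62.79) = 967.1/64.21 = 15.06

15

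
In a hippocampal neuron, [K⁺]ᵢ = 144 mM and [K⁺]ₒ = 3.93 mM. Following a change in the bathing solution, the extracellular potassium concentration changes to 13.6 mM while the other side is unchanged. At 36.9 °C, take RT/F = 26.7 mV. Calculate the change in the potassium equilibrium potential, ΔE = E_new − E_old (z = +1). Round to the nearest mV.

E_old = (26.7/1)·ln(3.93/144) = -96.15 mV
E_new = (26.7/1)·ln(13.6/144) = -63.01 mV
ΔE = -63.01 − (-96.15) = 33.15 mV

33 mV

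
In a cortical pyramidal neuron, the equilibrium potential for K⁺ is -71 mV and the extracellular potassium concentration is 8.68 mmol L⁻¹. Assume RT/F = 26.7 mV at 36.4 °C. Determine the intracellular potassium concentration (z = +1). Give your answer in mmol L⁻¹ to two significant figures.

120 mmol L⁻¹

Nernst: E = (26.7/1) · ln([out]/[in]), so ln([out]/[in]) = -71.0 × 1 / 26.7 = -2.6592.
[out]/[in] = e^(-2.6592) = 0.07001.
[in] = 8.68 / 0.07001 = 124 mmol L⁻¹.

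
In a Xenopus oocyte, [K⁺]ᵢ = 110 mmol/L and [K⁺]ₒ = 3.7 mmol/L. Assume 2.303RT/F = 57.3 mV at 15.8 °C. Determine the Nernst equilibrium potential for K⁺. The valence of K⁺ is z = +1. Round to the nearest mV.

-84 mV

E = (57.3/z) · log₁₀([K⁺]_out/[K⁺]_in) with z = +1.
= (57.3/1) · log₁₀(3.7/110) = 57.30 · log₁₀(0.03364)
= 57.30 · (-1.4732) = -84.41 mV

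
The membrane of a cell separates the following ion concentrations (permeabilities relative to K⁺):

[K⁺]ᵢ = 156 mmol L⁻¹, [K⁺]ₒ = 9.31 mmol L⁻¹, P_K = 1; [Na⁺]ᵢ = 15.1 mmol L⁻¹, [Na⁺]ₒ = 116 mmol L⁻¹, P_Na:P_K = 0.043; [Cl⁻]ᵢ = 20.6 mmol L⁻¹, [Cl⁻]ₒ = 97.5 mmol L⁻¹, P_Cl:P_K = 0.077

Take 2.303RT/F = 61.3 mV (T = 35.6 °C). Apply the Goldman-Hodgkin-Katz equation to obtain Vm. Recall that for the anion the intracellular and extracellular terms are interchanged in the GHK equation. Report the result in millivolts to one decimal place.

Vm = 61.3 · log₁₀[(Σ P·[cation]ₒ + Σ P·[anion]ᵢ) / (Σ P·[cation]ᵢ + Σ P·[anion]ₒ)]
Numerator = 1×9.31 + 0.043×116 + 0.077×20.6 = 15.88
Denominator = 1×156 + 0.043×15.1 + 0.077×97.5 = 164.2
Vm = 61.3 · log₁₀(0.096762) = 61.3 × (-1.0143) = -62.18 mV

-62.2 mV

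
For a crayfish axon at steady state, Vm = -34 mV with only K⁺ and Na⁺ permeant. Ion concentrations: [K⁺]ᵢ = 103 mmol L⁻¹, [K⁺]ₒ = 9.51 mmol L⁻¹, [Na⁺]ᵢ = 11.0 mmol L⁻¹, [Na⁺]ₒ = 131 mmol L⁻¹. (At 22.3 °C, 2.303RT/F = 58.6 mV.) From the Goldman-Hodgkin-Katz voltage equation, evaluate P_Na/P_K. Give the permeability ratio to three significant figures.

Let α = P_Na/P_K. GHK: Vm = 58.6·log₁₀[(Kₒ + α·Naₒ)/(Kᵢ + α·Naᵢ)].
10^(Vm/58.6) = 10^(-34.0/58.6) = 0.2629
So 0.2629·(Kᵢ + α·Naᵢ) = Kₒ + α·Naₒ → α = (0.2629·103.0 − 9.51) / (131.0 − 0.2629·11.0)
α = (27.08 − 9.51) / (131.0 − 2.892) = 17.57/128.1 = 0.1371

0.137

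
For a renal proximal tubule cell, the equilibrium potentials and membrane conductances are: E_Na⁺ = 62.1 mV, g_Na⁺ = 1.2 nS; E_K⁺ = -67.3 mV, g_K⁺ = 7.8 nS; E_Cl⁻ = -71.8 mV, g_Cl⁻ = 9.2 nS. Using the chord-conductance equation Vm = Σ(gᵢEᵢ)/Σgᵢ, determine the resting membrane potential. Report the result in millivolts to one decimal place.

Σ gᵢEᵢ = 1.2·(62.1) + 7.8·(-67.3) + 9.2·(-71.8) = -1110.98
Σ gᵢ = 1.2 + 7.8 + 9.2 = 18.2
Vm = -1110.98 / 18.2 = -61.04 mV

-61.0 mV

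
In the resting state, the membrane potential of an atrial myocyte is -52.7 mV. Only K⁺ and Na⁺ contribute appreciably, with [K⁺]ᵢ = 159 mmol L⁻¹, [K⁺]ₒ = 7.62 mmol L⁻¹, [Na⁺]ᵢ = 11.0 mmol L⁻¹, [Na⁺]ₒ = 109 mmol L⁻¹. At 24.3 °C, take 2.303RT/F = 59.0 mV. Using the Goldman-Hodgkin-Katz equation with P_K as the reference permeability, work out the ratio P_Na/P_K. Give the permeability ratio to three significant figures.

Let α = P_Na/P_K. GHK: Vm = 59.0·log₁₀[(Kₒ + α·Naₒ)/(Kᵢ + α·Naᵢ)].
10^(Vm/59.0) = 10^(-52.7/59.0) = 0.12787
So 0.12787·(Kᵢ + α·Naᵢ) = Kₒ + α·Naₒ → α = (0.12787·159.0 − 7.62) / (109.0 − 0.12787·11.0)
α = (20.33 − 7.62) / (109.0 − 1.407) = 12.71/107.6 = 0.1181

0.118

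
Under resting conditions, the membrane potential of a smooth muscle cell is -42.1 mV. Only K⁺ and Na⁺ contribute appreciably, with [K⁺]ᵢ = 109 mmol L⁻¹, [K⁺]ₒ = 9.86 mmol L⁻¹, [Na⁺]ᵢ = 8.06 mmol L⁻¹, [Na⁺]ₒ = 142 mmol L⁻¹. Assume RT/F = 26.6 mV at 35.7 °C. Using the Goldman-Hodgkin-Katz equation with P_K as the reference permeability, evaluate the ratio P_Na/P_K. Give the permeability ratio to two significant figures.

0.089

Let α = P_Na/P_K. GHK: Vm = 26.6·ln[(Kₒ + α·Naₒ)/(Kᵢ + α·Naᵢ)].
e^(Vm/26.6) = e^(-42.1/26.6) = 0.20542
So 0.20542·(Kᵢ + α·Naᵢ) = Kₒ + α·Naₒ → α = (0.20542·109.0 − 9.86) / (142.0 − 0.20542·8.06)
α = (22.39 − 9.86) / (142.0 − 1.656) = 12.53/140.3 = 0.08928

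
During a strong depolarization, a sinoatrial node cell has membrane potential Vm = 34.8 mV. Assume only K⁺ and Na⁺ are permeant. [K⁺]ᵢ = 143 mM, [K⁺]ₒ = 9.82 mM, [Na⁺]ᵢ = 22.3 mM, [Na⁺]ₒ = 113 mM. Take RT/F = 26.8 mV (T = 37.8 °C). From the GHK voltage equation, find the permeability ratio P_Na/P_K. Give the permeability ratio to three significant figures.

Let α = P_Na/P_K. GHK: Vm = 26.8·ln[(Kₒ + α·Naₒ)/(Kᵢ + α·Naᵢ)].
e^(Vm/26.8) = e^(34.8/26.8) = 3.6638
So 3.6638·(Kᵢ + α·Naᵢ) = Kₒ + α·Naₒ → α = (3.6638·143.0 − 9.82) / (113.0 − 3.6638·22.3)
α = (523.9 − 9.82) / (113.0 − 81.7) = 514.1/31.3 = 16.43

16.4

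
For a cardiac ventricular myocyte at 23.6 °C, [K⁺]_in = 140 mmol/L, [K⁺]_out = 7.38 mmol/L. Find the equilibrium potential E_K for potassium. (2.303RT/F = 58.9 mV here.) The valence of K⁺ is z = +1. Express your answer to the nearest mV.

-75 mV

E = (58.9/z) · log₁₀([K⁺]_out/[K⁺]_in) with z = +1.
= (58.9/1) · log₁₀(7.38/140) = 58.90 · log₁₀(0.05271)
= 58.90 · (-1.2781) = -75.28 mV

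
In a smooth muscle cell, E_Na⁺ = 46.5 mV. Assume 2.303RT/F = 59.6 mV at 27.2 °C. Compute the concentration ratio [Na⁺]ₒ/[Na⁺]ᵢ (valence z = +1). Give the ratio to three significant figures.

log₁₀([out]/[in]) = E·z/(59.6) = 46.5 × 1 / 59.6 = 0.7802
[out]/[in] = 10^(0.7802) = 6.028

6.03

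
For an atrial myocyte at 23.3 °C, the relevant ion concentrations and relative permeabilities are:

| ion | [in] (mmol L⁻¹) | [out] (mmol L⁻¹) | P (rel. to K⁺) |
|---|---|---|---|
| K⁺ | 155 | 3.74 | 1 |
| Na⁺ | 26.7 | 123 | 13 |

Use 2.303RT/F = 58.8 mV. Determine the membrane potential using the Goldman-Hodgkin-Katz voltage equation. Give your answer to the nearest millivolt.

30 mV

Vm = 58.8 · log₁₀[(Σ P·[cation]ₒ + Σ P·[anion]ᵢ) / (Σ P·[cation]ᵢ + Σ P·[anion]ₒ)]
Numerator = 1×3.74 + 13×123 = 1603
Denominator = 1×155 + 13×26.7 = 502.1
Vm = 58.8 · log₁₀(3.1921) = 58.8 × (0.5041) = 29.64 mV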